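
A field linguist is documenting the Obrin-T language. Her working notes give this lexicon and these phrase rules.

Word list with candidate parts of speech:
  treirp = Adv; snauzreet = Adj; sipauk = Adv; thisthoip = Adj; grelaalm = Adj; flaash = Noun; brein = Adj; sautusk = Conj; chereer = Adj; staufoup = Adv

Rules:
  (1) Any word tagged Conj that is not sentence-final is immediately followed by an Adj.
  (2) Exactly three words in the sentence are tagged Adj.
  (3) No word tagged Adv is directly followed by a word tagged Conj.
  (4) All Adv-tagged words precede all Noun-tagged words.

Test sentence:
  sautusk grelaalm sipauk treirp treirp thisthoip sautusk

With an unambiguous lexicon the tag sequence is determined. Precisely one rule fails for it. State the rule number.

2

Fixed tagging: Conj Adj Adv Adv Adv Adj Conj.
Rule check: R1 holds, R2 violated, R3 holds, R4 holds.
Only rule 2 fails.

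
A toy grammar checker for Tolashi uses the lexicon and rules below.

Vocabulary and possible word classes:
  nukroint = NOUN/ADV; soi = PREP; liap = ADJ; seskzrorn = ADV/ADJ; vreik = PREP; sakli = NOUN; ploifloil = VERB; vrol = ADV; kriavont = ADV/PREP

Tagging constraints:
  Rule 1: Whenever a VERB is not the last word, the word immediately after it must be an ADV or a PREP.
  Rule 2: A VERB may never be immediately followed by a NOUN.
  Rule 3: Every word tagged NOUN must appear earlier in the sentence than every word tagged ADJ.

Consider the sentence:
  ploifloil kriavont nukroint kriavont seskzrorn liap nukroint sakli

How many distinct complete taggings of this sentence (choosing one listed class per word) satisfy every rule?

0

Candidates per position — 1:ploifloil {VERB}; 2:kriavont {ADV,PREP}; 3:nukroint {NOUN,ADV}; 4:kriavont {ADV,PREP}; 5:seskzrorn {ADV,ADJ}; 6:liap {ADJ}; 7:nukroint {NOUN,ADV}; 8:sakli {NOUN}.
There are 32 candidate sequences in total.
Rule 3 cannot be satisfied by any choice of tags from the lexicon.
So there is no consistent tagging.
Count = 0.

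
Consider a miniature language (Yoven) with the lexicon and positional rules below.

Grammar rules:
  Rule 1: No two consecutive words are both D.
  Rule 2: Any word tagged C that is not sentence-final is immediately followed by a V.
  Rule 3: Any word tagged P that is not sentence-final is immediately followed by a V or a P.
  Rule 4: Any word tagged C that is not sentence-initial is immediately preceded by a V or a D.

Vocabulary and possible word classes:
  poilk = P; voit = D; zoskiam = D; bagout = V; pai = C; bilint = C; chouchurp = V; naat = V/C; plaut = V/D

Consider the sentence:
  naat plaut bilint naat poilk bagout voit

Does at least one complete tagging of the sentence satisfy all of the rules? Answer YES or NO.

Candidates per position — 1:naat {V,C}; 2:plaut {V,D}; 3:bilint {C}; 4:naat {V,C}; 5:poilk {P}; 6:bagout {V}; 7:voit {D}.
One satisfying assignment: V V C V P V D.
Verifying each rule — rule 1 ✓; rule 2 ✓; rule 3 ✓; rule 4 ✓.

YES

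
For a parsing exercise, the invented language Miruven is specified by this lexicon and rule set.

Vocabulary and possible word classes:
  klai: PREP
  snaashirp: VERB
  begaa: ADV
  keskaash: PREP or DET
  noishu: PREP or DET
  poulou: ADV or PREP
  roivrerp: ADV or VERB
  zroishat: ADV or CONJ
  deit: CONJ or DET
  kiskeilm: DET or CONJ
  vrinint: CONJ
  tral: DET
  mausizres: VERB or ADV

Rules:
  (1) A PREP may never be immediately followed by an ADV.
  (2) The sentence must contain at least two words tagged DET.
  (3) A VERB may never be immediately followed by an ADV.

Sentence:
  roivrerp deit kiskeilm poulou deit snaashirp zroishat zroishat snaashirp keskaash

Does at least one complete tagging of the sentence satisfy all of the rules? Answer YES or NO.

YES

Candidates per position — 1:roivrerp {ADV,VERB}; 2:deit {CONJ,DET}; 3:kiskeilm {DET,CONJ}; 4:poulou {ADV,PREP}; 5:deit {CONJ,DET}; 6:snaashirp {VERB}; 7:zroishat {ADV,CONJ}; 8:zroishat {ADV,CONJ}; 9:snaashirp {VERB}; 10:keskaash {PREP,DET}.
One satisfying assignment: ADV DET DET PREP CONJ VERB CONJ ADV VERB PREP.
Checking: rule 1 holds; rule 2 holds; rule 3 holds.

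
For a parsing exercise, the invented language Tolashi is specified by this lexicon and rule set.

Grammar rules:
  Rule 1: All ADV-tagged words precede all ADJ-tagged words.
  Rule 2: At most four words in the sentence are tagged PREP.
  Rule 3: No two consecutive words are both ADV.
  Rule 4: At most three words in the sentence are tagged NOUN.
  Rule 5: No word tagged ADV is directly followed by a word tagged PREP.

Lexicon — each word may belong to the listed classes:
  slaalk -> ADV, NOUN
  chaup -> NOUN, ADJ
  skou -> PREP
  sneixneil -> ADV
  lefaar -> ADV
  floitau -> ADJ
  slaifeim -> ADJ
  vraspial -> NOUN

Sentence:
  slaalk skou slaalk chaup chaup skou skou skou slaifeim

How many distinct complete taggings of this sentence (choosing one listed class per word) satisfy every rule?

7

Candidates per position — 1:slaalk {ADV,NOUN}; 2:skou {PREP}; 3:slaalk {ADV,NOUN}; 4:chaup {NOUN,ADJ}; 5:chaup {NOUN,ADJ}; 6:skou {PREP}; 7:skou {PREP}; 8:skou {PREP}; 9:slaifeim {ADJ}.
There are 16 candidate sequences in total.
Checking each against the rules leaves 7 sequences.
Count = 7.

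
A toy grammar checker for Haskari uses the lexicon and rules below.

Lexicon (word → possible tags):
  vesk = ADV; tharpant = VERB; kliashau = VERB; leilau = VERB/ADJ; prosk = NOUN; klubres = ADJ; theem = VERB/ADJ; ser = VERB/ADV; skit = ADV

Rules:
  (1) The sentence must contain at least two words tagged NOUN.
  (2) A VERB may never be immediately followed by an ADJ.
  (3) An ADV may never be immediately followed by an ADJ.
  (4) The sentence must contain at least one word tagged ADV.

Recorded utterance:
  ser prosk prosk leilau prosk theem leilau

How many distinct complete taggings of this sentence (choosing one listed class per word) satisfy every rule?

Candidates per position — 1:ser {VERB,ADV}; 2:prosk {NOUN}; 3:prosk {NOUN}; 4:leilau {VERB,ADJ}; 5:prosk {NOUN}; 6:theem {VERB,ADJ}; 7:leilau {VERB,ADJ}.
There are 16 candidate sequences in total.
Checking each against the rules leaves 6 sequences.
Count = 6.

6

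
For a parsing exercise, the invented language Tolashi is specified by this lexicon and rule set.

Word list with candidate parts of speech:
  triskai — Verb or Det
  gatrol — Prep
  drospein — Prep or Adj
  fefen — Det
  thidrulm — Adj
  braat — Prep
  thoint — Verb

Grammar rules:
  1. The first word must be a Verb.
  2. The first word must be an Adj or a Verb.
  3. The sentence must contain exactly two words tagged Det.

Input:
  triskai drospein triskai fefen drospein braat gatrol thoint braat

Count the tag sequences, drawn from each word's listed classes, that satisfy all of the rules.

4

Candidates per position — 1:triskai {Verb,Det}; 2:drospein {Prep,Adj}; 3:triskai {Verb,Det}; 4:fefen {Det}; 5:drospein {Prep,Adj}; 6:braat {Prep}; 7:gatrol {Prep}; 8:thoint {Verb}; 9:braat {Prep}.
There are 16 candidate sequences in total.
The sequences that satisfy every rule: Verb Prep Det Det Prep Prep Prep Verb Prep; Verb Prep Det Det Adj Prep Prep Verb Prep; Verb Adj Det Det Prep Prep Prep Verb Prep; Verb Adj Det Det Adj Prep Prep Verb Prep.
Count = 4.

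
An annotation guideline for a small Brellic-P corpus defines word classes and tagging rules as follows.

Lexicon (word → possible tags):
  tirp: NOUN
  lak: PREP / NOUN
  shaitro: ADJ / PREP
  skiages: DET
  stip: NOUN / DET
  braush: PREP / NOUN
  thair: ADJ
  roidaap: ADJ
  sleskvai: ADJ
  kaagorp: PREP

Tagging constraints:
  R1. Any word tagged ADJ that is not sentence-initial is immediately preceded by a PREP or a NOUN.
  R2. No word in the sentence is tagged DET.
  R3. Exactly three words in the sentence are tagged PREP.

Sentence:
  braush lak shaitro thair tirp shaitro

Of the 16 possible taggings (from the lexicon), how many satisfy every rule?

Candidates per position — 1:braush {PREP,NOUN}; 2:lak {PREP,NOUN}; 3:shaitro {ADJ,PREP}; 4:thair {ADJ}; 5:tirp {NOUN}; 6:shaitro {ADJ,PREP}.
There are 16 candidate sequences in total.
The sequences that satisfy every rule: PREP PREP PREP ADJ NOUN ADJ; PREP NOUN PREP ADJ NOUN PREP; NOUN PREP PREP ADJ NOUN PREP.
Count = 3.

3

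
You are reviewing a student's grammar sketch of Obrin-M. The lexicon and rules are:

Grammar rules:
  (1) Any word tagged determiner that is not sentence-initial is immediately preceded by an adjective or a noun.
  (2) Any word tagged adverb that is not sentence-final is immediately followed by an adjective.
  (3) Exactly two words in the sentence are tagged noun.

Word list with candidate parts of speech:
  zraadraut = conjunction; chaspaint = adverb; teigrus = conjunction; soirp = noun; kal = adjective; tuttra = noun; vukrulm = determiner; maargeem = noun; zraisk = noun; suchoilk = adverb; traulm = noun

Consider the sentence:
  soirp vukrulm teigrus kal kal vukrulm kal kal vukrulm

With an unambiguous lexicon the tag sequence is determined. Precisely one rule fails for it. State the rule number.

Fixed tagging: noun determiner conjunction adjective adjective determiner adjective adjective determiner.
Rule check: R1 holds, R2 holds, R3 violated.
Only rule 3 fails.

3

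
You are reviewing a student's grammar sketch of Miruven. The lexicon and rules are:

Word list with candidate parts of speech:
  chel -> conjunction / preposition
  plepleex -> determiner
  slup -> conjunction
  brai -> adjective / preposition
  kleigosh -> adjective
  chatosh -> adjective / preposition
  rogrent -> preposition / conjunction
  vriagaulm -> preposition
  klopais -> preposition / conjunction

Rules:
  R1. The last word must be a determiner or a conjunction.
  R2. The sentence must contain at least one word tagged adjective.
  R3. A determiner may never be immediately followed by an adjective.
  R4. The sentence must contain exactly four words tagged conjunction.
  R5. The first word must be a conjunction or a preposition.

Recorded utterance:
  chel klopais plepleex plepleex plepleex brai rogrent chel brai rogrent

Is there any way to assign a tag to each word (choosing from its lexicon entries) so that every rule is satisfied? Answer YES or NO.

YES

Candidates per position — 1:chel {conjunction,preposition}; 2:klopais {preposition,conjunction}; 3:plepleex {determiner}; 4:plepleex {determiner}; 5:plepleex {determiner}; 6:brai {adjective,preposition}; 7:rogrent {preposition,conjunction}; 8:chel {conjunction,preposition}; 9:brai {adjective,preposition}; 10:rogrent {preposition,conjunction}.
One satisfying assignment: preposition conjunction determiner determiner determiner preposition conjunction conjunction adjective conjunction.
Rule-by-rule: rule 1 ok; rule 2 ok; rule 3 ok; rule 4 ok; rule 5 ok.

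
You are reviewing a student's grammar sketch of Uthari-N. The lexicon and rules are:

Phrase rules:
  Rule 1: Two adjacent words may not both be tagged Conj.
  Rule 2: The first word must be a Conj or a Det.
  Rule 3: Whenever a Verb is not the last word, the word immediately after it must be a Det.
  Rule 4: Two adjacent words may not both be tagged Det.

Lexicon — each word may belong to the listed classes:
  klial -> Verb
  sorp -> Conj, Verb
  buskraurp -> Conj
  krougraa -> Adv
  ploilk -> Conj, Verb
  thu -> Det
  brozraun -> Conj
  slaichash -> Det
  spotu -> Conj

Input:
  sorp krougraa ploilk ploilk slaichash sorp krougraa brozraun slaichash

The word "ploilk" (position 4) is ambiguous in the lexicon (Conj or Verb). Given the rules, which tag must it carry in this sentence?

Verb

Candidates per position — 1:sorp {Conj,Verb}; 2:krougraa {Adv}; 3:ploilk {Conj,Verb}; 4:ploilk {Conj,Verb}; 5:slaichash {Det}; 6:sorp {Conj,Verb}; 7:krougraa {Adv}; 8:brozraun {Conj}; 9:slaichash {Det}.
If word 1 were Verb, no tagging could satisfy rule 2; so word 1 is Conj.
If word 3 were Verb, no tagging could satisfy rule 3; so word 3 is Conj.
If word 4 were Conj, no tagging could satisfy rule 1; so word 4 is Verb.
If word 6 were Verb, no tagging could satisfy rule 3; so word 6 is Conj.
The only consistent sequence is: Conj Adv Conj Verb Det Conj Adv Conj Det.
Check: rule 1 ✓; rule 2 ✓; rule 3 ✓; rule 4 ✓.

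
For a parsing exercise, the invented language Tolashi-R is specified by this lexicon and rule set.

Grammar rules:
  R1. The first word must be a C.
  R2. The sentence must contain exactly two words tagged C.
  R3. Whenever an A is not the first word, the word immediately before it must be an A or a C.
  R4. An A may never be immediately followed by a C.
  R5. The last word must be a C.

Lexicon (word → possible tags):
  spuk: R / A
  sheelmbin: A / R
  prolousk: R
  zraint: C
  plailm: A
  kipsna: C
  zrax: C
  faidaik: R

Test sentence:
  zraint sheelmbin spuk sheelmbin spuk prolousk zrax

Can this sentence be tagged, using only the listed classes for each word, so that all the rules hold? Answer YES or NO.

Candidates per position — 1:zraint {C}; 2:sheelmbin {A,R}; 3:spuk {R,A}; 4:sheelmbin {A,R}; 5:spuk {R,A}; 6:prolousk {R}; 7:zrax {C}.
One satisfying assignment: C A A A R R C.
Checking: rule 1 satisfied; rule 2 satisfied; rule 3 satisfied; rule 4 satisfied; rule 5 satisfied.

YES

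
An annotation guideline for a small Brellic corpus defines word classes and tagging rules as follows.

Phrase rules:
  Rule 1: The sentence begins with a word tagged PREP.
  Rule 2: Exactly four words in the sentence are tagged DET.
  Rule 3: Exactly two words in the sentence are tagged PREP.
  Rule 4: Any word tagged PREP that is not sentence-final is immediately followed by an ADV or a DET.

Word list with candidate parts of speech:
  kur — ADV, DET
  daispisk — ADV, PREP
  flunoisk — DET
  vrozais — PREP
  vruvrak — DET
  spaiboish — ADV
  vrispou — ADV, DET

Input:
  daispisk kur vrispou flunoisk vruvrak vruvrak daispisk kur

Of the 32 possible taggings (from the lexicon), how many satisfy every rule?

Candidates per position — 1:daispisk {ADV,PREP}; 2:kur {ADV,DET}; 3:vrispou {ADV,DET}; 4:flunoisk {DET}; 5:vruvrak {DET}; 6:vruvrak {DET}; 7:daispisk {ADV,PREP}; 8:kur {ADV,DET}.
There are 32 candidate sequences in total.
The sequences that satisfy every rule: PREP ADV ADV DET DET DET PREP DET; PREP ADV DET DET DET DET PREP ADV; PREP DET ADV DET DET DET PREP ADV.
Count = 3.

3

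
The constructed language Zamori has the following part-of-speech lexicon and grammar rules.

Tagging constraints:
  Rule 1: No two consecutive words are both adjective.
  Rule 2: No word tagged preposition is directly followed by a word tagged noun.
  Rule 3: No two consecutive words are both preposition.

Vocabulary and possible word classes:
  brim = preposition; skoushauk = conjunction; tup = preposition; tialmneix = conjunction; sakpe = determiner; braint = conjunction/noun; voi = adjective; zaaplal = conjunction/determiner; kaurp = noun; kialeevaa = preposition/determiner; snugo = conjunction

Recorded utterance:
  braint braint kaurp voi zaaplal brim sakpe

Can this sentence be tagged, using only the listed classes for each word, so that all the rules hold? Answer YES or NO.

YES

Candidates per position — 1:braint {conjunction,noun}; 2:braint {conjunction,noun}; 3:kaurp {noun}; 4:voi {adjective}; 5:zaaplal {conjunction,determiner}; 6:brim {preposition}; 7:sakpe {determiner}.
One satisfying assignment: noun noun noun adjective conjunction preposition determiner.
Rule-by-rule: rule 1 ✓; rule 2 ✓; rule 3 ✓.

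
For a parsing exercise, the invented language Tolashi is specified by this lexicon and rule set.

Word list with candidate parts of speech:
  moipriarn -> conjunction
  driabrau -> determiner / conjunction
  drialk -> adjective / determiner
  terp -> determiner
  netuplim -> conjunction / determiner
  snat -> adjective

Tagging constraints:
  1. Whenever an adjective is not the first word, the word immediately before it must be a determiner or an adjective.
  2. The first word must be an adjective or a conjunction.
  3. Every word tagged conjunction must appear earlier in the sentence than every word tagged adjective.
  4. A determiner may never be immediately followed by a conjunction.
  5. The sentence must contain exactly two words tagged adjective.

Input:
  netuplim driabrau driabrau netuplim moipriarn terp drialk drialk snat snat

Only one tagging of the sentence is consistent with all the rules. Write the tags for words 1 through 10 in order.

conjunction conjunction conjunction conjunction conjunction determiner determiner determiner adjective adjective

Candidates per position — 1:netuplim {conjunction,determiner}; 2:driabrau {determiner,conjunction}; 3:driabrau {determiner,conjunction}; 4:netuplim {conjunction,determiner}; 5:moipriarn {conjunction}; 6:terp {determiner}; 7:drialk {adjective,determiner}; 8:drialk {adjective,determiner}; 9:snat {adjective}; 10:snat {adjective}.
Position 1: tagging it determiner would leave rule 2 unsatisfiable, so it must be conjunction.
Position 2: tagging it determiner would leave rule 4 unsatisfiable, so it must be conjunction.
Position 3: tagging it determiner would leave rule 4 unsatisfiable, so it must be conjunction.
Position 4: tagging it determiner would leave rule 4 unsatisfiable, so it must be conjunction.
Position 7: tagging it adjective would leave rule 5 unsatisfiable, so it must be determiner.
Position 8: tagging it adjective would leave rule 5 unsatisfiable, so it must be determiner.
The unique satisfying tagging is: conjunction conjunction conjunction conjunction conjunction determiner determiner determiner adjective adjective.
Rule-by-rule: rule 1 holds; rule 2 holds; rule 3 holds; rule 4 holds; rule 5 holds.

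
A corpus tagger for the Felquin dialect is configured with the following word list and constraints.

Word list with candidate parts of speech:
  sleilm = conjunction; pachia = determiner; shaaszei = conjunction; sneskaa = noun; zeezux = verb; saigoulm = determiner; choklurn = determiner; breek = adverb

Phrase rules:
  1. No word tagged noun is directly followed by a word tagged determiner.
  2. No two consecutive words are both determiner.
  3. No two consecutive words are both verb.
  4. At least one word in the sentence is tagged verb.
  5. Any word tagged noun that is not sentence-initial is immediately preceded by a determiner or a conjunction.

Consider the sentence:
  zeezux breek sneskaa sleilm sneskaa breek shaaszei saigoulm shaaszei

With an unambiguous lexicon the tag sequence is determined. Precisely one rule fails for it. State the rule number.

Fixed tagging: verb adverb noun conjunction noun adverb conjunction determiner conjunction.
Applying the rules: R1 holds, R2 holds, R3 holds, R4 holds, R5 violated.
Only rule 5 fails.

5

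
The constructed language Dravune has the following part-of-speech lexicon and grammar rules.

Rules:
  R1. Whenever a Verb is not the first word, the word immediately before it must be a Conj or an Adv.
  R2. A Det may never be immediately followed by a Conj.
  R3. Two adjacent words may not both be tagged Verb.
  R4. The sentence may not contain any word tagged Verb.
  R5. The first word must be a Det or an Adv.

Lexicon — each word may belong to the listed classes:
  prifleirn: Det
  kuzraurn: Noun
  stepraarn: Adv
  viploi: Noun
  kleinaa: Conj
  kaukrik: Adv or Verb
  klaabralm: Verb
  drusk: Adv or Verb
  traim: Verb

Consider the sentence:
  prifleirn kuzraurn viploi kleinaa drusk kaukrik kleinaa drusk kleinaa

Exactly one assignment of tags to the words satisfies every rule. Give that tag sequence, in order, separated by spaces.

Det Noun Noun Conj Adv Adv Conj Adv Conj

Candidates per position — 1:prifleirn {Det}; 2:kuzraurn {Noun}; 3:viploi {Noun}; 4:kleinaa {Conj}; 5:drusk {Adv,Verb}; 6:kaukrik {Adv,Verb}; 7:kleinaa {Conj}; 8:drusk {Adv,Verb}; 9:kleinaa {Conj}.
Position 5: Verb is ruled out by rule 4; that leaves Adv.
Position 6: Verb is ruled out by rule 4; that leaves Adv.
Position 8: Verb is ruled out by rule 4; that leaves Adv.
The only consistent sequence is: Det Noun Noun Conj Adv Adv Conj Adv Conj.
Checking: rule 1 ✓; rule 2 ✓; rule 3 ✓; rule 4 ✓; rule 5 ✓.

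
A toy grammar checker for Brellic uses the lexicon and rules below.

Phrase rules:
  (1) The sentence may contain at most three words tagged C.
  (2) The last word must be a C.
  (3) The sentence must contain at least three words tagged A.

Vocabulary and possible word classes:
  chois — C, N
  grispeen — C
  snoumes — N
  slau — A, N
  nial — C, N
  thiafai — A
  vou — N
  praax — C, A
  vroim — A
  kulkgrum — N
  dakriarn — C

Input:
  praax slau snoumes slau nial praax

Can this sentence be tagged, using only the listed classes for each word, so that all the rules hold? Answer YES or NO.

Candidates per position — 1:praax {C,A}; 2:slau {A,N}; 3:snoumes {N}; 4:slau {A,N}; 5:nial {C,N}; 6:praax {C,A}.
One satisfying assignment: A A N A N C.
Check: rule 1 holds; rule 2 holds; rule 3 holds.

YES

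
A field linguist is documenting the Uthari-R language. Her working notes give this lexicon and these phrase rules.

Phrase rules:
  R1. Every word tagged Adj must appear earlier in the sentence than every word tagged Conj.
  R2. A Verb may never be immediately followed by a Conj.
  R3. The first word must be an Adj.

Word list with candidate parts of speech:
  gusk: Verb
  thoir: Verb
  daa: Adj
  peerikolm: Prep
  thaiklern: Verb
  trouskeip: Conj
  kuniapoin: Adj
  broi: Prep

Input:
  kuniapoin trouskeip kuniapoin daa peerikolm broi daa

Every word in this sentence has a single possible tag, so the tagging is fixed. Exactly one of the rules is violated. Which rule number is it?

Fixed tagging: Adj Conj Adj Adj Prep Prep Adj.
Applying the rules: R1 ✗, R2 ✓, R3 ✓.
Only rule 1 fails.

1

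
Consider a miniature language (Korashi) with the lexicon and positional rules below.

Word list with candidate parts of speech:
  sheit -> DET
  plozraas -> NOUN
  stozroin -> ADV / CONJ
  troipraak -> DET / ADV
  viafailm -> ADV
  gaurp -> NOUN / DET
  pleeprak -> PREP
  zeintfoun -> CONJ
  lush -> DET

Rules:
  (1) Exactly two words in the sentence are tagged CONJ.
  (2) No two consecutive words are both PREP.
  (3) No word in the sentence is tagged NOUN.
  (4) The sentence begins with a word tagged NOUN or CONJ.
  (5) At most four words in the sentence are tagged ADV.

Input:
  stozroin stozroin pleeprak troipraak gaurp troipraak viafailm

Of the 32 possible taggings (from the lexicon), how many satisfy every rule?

Candidates per position — 1:stozroin {ADV,CONJ}; 2:stozroin {ADV,CONJ}; 3:pleeprak {PREP}; 4:troipraak {DET,ADV}; 5:gaurp {NOUN,DET}; 6:troipraak {DET,ADV}; 7:viafailm {ADV}.
There are 32 candidate sequences in total.
The sequences that satisfy every rule: CONJ CONJ PREP DET DET DET ADV; CONJ CONJ PREP DET DET ADV ADV; CONJ CONJ PREP ADV DET DET ADV; CONJ CONJ PREP ADV DET ADV ADV.
Count = 4.

4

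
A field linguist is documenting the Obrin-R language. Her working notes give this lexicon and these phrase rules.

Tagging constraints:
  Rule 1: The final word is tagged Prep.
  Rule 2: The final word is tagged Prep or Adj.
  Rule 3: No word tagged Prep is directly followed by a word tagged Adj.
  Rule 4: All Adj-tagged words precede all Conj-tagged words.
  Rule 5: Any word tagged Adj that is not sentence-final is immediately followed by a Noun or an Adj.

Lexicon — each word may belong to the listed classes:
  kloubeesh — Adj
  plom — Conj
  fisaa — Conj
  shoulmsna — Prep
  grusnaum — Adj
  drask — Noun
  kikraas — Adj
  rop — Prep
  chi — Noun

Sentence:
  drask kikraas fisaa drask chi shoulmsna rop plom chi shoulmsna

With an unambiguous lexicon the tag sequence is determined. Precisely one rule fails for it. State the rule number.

Fixed tagging: Noun Adj Conj Noun Noun Prep Prep Conj Noun Prep.
Applying the rules: R1 ✓, R2 ✓, R3 ✓, R4 ✓, R5 ✗.
Only rule 5 fails.

5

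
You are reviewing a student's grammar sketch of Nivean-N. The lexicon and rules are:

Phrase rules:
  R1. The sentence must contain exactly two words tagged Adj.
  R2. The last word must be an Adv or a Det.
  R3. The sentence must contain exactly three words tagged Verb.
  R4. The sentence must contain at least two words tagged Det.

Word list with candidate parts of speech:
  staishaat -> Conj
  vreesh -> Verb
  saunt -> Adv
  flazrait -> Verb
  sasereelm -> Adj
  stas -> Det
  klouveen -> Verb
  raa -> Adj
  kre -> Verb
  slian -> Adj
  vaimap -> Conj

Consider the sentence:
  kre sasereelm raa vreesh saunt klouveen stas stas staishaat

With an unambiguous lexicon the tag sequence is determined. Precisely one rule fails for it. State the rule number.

Fixed tagging: Verb Adj Adj Verb Adv Verb Det Det Conj.
Checking each rule: R1 ✓, R2 ✗, R3 ✓, R4 ✓.
Only rule 2 fails.

2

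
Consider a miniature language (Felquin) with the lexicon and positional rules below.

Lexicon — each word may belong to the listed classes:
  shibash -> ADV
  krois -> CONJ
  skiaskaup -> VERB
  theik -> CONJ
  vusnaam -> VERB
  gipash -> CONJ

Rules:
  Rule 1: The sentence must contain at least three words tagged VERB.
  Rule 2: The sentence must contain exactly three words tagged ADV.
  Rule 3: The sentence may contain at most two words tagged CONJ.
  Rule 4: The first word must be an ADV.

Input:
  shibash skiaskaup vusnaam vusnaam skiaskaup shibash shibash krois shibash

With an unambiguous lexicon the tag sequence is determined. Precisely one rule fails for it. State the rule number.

2

Fixed tagging: ADV VERB VERB VERB VERB ADV ADV CONJ ADV.
Applying the rules: R1 ok, R2 fails, R3 ok, R4 ok.
Only rule 2 fails.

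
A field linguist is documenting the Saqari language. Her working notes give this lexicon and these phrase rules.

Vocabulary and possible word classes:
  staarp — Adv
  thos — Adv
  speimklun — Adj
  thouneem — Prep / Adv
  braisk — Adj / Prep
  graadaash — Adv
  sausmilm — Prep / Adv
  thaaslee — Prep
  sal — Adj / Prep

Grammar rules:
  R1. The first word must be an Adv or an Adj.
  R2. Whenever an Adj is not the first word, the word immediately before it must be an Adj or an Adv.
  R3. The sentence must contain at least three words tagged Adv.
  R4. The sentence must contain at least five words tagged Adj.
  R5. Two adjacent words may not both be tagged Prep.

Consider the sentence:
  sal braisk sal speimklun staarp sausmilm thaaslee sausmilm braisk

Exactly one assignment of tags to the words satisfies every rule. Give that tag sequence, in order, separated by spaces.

Candidates per position — 1:sal {Adj,Prep}; 2:braisk {Adj,Prep}; 3:sal {Adj,Prep}; 4:speimklun {Adj}; 5:staarp {Adv}; 6:sausmilm {Prep,Adv}; 7:thaaslee {Prep}; 8:sausmilm {Prep,Adv}; 9:braisk {Adj,Prep}.
If word 1 were Prep, no tagging could satisfy rule 1; so word 1 is Adj.
If word 2 were Prep, no tagging could satisfy rule 2; so word 2 is Adj.
If word 3 were Prep, no tagging could satisfy rule 2; so word 3 is Adj.
If word 6 were Prep, no tagging could satisfy rule 3; so word 6 is Adv.
If word 8 were Prep, no tagging could satisfy rule 3; so word 8 is Adv.
If word 9 were Prep, no tagging could satisfy rule 4; so word 9 is Adj.
So the tagging must be: Adj Adj Adj Adj Adv Adv Prep Adv Adj.
Checking: rule 1 satisfied; rule 2 satisfied; rule 3 satisfied; rule 4 satisfied; rule 5 satisfied.

Adj Adj Adj Adj Adv Adv Prep Adv Adj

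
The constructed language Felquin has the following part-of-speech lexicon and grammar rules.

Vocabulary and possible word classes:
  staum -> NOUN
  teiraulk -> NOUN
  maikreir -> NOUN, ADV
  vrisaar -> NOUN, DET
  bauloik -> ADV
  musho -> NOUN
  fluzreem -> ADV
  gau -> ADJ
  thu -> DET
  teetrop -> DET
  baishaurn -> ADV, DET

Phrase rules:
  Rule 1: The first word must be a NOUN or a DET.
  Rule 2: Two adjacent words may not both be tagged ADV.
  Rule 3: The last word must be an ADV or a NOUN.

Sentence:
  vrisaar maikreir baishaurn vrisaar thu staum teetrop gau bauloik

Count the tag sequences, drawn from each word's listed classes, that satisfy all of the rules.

12

Candidates per position — 1:vrisaar {NOUN,DET}; 2:maikreir {NOUN,ADV}; 3:baishaurn {ADV,DET}; 4:vrisaar {NOUN,DET}; 5:thu {DET}; 6:staum {NOUN}; 7:teetrop {DET}; 8:gau {ADJ}; 9:bauloik {ADV}.
There are 16 candidate sequences in total.
Checking each against the rules leaves 12 sequences.
Count = 12.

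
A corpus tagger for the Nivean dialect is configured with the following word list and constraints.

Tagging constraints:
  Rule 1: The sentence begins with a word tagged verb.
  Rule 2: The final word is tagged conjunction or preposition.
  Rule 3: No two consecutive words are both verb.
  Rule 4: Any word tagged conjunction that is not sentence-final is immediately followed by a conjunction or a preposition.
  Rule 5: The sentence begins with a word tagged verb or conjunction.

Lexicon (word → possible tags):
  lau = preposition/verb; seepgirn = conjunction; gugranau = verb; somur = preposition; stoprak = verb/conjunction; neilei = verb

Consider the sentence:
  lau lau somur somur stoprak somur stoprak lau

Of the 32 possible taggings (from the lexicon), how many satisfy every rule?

4

Candidates per position — 1:lau {preposition,verb}; 2:lau {preposition,verb}; 3:somur {preposition}; 4:somur {preposition}; 5:stoprak {verb,conjunction}; 6:somur {preposition}; 7:stoprak {verb,conjunction}; 8:lau {preposition,verb}.
There are 32 candidate sequences in total.
The sequences that satisfy every rule: verb preposition preposition preposition verb preposition verb preposition; verb preposition preposition preposition verb preposition conjunction preposition; verb preposition preposition preposition conjunction preposition verb preposition; verb preposition preposition preposition conjunction preposition conjunction preposition.
Count = 4.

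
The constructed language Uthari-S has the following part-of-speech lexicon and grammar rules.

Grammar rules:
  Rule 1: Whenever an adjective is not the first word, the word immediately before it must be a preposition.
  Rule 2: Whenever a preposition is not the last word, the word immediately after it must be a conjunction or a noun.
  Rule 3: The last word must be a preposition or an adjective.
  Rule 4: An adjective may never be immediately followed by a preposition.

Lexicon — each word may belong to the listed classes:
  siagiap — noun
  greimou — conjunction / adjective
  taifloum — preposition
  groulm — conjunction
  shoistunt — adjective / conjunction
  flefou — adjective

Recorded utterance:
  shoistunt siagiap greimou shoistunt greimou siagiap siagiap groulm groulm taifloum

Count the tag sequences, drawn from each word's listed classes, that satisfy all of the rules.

2

Candidates per position — 1:shoistunt {adjective,conjunction}; 2:siagiap {noun}; 3:greimou {conjunction,adjective}; 4:shoistunt {adjective,conjunction}; 5:greimou {conjunction,adjective}; 6:siagiap {noun}; 7:siagiap {noun}; 8:groulm {conjunction}; 9:groulm {conjunction}; 10:taifloum {preposition}.
There are 16 candidate sequences in total.
The sequences that satisfy every rule: adjective noun conjunction conjunction conjunction noun noun conjunction conjunction preposition; conjunction noun conjunction conjunction conjunction noun noun conjunction conjunction preposition.
Count = 2.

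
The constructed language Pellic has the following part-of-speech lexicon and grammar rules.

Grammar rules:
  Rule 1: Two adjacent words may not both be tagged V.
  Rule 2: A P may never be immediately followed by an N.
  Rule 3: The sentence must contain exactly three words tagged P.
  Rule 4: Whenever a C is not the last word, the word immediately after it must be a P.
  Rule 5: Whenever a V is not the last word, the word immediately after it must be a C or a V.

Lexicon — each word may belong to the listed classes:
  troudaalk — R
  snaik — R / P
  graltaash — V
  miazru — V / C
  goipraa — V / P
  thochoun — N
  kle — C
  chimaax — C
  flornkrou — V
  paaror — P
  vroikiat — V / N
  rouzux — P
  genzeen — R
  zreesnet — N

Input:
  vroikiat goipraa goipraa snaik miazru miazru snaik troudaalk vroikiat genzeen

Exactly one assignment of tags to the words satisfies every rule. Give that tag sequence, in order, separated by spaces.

Candidates per position — 1:vroikiat {V,N}; 2:goipraa {V,P}; 3:goipraa {V,P}; 4:snaik {R,P}; 5:miazru {V,C}; 6:miazru {V,C}; 7:snaik {R,P}; 8:troudaalk {R}; 9:vroikiat {V,N}; 10:genzeen {R}.
Word 1 cannot be V — rule 5 would then fail for every completion. It is N.
Word 2 cannot be V — rule 5 would then fail for every completion. It is P.
Word 3 cannot be V — rule 5 would then fail for every completion. It is P.
Word 5 cannot be C — rule 4 would then fail for every completion. It is V.
Word 6 cannot be V — rule 1 would then fail for every completion. It is C.
Word 7 cannot be R — rule 4 would then fail for every completion. It is P.
Word 9 cannot be V — rule 5 would then fail for every completion. It is N.
Word 4 cannot be P — rule 3 would then fail for every completion. It is R.
So the tagging must be: N P P R V C P R N R.
Checking: rule 1 ok; rule 2 ok; rule 3 ok; rule 4 ok; rule 5 ok.

N P P R V C P R N R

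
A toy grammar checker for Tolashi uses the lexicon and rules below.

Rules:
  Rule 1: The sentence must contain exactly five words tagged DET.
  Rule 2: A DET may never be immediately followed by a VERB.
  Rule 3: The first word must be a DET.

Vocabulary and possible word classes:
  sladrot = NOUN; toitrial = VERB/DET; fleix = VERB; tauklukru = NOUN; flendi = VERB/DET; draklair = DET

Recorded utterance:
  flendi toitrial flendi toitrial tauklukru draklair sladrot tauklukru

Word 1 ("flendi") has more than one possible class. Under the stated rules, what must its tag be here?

DET

Candidates per position — 1:flendi {VERB,DET}; 2:toitrial {VERB,DET}; 3:flendi {VERB,DET}; 4:toitrial {VERB,DET}; 5:tauklukru {NOUN}; 6:draklair {DET}; 7:sladrot {NOUN}; 8:tauklukru {NOUN}.
At position 1, choosing VERB makes rule 1 impossible to satisfy; hence DET.
At position 2, choosing VERB makes rule 1 impossible to satisfy; hence DET.
At position 3, choosing VERB makes rule 1 impossible to satisfy; hence DET.
At position 4, choosing VERB makes rule 1 impossible to satisfy; hence DET.
That leaves exactly one tagging: DET DET DET DET NOUN DET NOUN NOUN.
Check: rule 1 satisfied; rule 2 satisfied; rule 3 satisfied.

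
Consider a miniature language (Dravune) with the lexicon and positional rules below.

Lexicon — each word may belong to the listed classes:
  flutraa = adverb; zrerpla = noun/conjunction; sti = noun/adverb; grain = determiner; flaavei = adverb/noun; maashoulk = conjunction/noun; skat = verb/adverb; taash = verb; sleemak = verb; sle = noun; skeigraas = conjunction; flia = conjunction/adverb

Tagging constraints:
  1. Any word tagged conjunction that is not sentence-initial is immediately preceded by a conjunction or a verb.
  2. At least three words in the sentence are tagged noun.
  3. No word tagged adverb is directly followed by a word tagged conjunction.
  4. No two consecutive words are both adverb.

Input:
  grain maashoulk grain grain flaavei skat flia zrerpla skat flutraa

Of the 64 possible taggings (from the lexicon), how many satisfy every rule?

2

Candidates per position — 1:grain {determiner}; 2:maashoulk {conjunction,noun}; 3:grain {determiner}; 4:grain {determiner}; 5:flaavei {adverb,noun}; 6:skat {verb,adverb}; 7:flia {conjunction,adverb}; 8:zrerpla {noun,conjunction}; 9:skat {verb,adverb}; 10:flutraa {adverb}.
There are 64 candidate sequences in total.
The sequences that satisfy every rule: determiner noun determiner determiner noun verb conjunction noun verb adverb; determiner noun determiner determiner noun verb adverb noun verb adverb.
Count = 2.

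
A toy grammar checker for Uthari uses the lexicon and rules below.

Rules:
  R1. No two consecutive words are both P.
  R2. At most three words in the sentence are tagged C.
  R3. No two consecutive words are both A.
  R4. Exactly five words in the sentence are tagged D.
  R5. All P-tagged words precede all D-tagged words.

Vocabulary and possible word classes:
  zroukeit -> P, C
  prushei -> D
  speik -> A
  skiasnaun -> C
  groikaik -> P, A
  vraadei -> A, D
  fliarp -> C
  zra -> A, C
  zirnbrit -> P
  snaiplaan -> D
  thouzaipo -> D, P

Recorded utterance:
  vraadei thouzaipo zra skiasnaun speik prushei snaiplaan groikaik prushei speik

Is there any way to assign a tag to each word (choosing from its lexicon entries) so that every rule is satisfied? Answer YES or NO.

YES

Candidates per position — 1:vraadei {A,D}; 2:thouzaipo {D,P}; 3:zra {A,C}; 4:skiasnaun {C}; 5:speik {A}; 6:prushei {D}; 7:snaiplaan {D}; 8:groikaik {P,A}; 9:prushei {D}; 10:speik {A}.
One satisfying assignment: D D A C A D D A D A.
Check: rule 1 holds; rule 2 holds; rule 3 holds; rule 4 holds; rule 5 holds.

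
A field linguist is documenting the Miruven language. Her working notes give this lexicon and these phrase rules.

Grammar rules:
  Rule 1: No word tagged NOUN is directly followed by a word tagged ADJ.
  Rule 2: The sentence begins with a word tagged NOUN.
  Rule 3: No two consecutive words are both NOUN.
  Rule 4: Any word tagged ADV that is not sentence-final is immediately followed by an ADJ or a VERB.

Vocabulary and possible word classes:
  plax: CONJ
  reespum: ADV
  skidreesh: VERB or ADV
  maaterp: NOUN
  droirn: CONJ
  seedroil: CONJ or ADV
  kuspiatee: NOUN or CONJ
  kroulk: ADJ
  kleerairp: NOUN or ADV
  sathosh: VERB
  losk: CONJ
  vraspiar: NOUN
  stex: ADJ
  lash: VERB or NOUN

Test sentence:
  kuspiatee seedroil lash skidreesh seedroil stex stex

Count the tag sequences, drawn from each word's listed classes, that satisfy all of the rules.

6

Candidates per position — 1:kuspiatee {NOUN,CONJ}; 2:seedroil {CONJ,ADV}; 3:lash {VERB,NOUN}; 4:skidreesh {VERB,ADV}; 5:seedroil {CONJ,ADV}; 6:stex {ADJ}; 7:stex {ADJ}.
There are 32 candidate sequences in total.
Checking each against the rules leaves 6 sequences.
Count = 6.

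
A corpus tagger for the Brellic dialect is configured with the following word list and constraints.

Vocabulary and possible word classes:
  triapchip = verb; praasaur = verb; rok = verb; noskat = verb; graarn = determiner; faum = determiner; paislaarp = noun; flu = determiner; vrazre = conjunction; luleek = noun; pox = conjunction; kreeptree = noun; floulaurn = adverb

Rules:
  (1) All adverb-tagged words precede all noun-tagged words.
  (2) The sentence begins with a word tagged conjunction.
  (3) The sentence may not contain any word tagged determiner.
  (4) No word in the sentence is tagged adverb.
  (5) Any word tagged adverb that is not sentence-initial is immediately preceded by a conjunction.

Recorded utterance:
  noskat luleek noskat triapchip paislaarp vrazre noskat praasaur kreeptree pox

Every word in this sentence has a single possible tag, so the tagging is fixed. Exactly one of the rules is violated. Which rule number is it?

2

Fixed tagging: verb noun verb verb noun conjunction verb verb noun conjunction.
Applying the rules: R1 pass, R2 fail, R3 pass, R4 pass, R5 pass.
Only rule 2 fails.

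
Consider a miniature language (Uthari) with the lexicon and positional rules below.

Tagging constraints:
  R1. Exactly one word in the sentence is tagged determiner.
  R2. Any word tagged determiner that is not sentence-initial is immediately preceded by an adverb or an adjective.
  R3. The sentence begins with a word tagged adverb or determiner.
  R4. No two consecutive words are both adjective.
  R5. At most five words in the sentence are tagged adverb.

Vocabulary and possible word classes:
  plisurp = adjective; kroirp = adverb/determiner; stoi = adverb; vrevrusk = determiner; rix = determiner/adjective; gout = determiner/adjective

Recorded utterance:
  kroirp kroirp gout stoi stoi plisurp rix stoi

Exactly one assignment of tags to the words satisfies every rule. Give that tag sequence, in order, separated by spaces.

Candidates per position — 1:kroirp {adverb,determiner}; 2:kroirp {adverb,determiner}; 3:gout {determiner,adjective}; 4:stoi {adverb}; 5:stoi {adverb}; 6:plisurp {adjective}; 7:rix {determiner,adjective}; 8:stoi {adverb}.
At position 7, choosing adjective makes rule 4 impossible to satisfy; hence determiner.
At position 1, choosing determiner makes rule 1 impossible to satisfy; hence adverb.
At position 2, choosing determiner makes rule 1 impossible to satisfy; hence adverb.
At position 3, choosing determiner makes rule 1 impossible to satisfy; hence adjective.
The only consistent sequence is: adverb adverb adjective adverb adverb adjective determiner adverb.
Rule-by-rule: rule 1 ok; rule 2 ok; rule 3 ok; rule 4 ok; rule 5 ok.

adverb adverb adjective adverb adverb adjective determiner adverb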